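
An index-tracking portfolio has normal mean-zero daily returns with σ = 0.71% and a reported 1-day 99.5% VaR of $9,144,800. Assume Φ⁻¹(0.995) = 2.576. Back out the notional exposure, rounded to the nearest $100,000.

$500,000,000

VaR as a fraction of value: z·σ = 2.576 × 0.71% = 1.82896%.
Position = $9,144,800 / 0.0182896 = $500,000,000.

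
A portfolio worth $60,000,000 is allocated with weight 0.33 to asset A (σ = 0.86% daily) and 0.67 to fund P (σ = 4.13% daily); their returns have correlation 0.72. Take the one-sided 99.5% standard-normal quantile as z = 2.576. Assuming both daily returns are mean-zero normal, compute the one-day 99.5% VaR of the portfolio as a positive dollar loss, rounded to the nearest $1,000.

σ_p² = 0.33²·0.86² + 0.67²·4.13² + 2·0.72·0.33·0.67·0.86·4.13 = 8.8682 (%²).
σ_p = √8.8682 = 2.978%.
VaR = 2.576 × 2.978% = 7.671%; on $60,000,000 that is $4,602,600.

$4,603,000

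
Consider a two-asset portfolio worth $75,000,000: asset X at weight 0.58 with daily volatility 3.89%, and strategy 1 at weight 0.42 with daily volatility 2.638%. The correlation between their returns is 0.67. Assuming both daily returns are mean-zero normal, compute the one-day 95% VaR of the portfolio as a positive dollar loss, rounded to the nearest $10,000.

σ_p² = 0.58²·3.89² + 0.42²·2.638² + 2·0.67·0.58·0.42·3.89·2.638 = 9.6677 (%²).
σ_p = √9.6677 = 3.109%.
At 95%, z = 1.645.
VaR = 1.645 × 3.109% = 5.114%; on $75,000,000 that is $3,835,500.

$3,840,000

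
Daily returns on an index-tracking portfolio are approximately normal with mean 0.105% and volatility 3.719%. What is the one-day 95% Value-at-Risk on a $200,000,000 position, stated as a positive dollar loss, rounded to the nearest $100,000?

At 95% one-sided, z = 1.645.
VaR = −μ + z·σ = −(0.105%) + 1.645 × 3.719% = 6.013%.
On $200,000,000: 0.06013 × $200,000,000 = $12,026,000.

$12,000,000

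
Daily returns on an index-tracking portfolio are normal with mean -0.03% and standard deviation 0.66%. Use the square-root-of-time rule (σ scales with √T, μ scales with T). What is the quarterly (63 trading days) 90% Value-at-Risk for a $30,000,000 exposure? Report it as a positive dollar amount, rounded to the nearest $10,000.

At 90%, z = 1.282.
σ_{63d} = 0.66% × √63 = 5.239%; μ_{63d} = 63 × -0.03% = -1.890%.
VaR = −(-1.890%) + 1.282 × 5.239% = 8.606%.
On $30,000,000: 0.08606 × $30,000,000 = $2,581,800.

$2,580,000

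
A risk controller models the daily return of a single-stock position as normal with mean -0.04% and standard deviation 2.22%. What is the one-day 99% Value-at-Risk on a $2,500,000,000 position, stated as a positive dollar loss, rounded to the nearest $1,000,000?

At 99% one-sided, z = 2.326.
VaR = −μ + z·σ = −(-0.04%) + 2.326 × 2.22% = 5.204%.
On $2,500,000,000: 0.05204 × $2,500,000,000 = $130,100,000.

$130,000,000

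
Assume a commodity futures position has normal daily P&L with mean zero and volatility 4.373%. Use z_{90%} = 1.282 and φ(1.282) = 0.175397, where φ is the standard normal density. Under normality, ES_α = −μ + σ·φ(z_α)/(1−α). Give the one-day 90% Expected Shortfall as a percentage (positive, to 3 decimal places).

7.670%

Tail multiplier: φ(z)/(1−α) = 0.175397 / 0.1 = 1.754.
ES = 4.373% × 1.754 = 7.670%.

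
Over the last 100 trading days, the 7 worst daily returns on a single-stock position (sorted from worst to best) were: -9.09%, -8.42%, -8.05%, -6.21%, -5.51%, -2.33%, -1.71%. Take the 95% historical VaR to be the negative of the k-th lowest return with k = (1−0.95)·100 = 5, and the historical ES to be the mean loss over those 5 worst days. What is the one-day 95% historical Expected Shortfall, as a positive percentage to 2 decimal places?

7.46%

The 5 worst returns sum to -37.28%.
ES = −(-37.28%) / 5 = 7.456% ≈ 7.46%.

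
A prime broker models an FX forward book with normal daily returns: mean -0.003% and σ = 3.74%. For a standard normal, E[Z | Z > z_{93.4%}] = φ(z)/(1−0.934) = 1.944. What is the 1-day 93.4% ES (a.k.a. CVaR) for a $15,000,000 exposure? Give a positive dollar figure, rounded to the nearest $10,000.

$1,090,000

ES = −(-0.003%) + 3.74% × 1.944 = 7.274%.
On $15,000,000: 0.07274 × $15,000,000 = $1,091,100.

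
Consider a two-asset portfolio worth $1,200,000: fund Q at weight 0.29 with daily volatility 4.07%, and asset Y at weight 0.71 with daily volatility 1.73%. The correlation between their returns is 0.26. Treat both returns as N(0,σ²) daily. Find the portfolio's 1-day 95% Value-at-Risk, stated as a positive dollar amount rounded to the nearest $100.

$37,700

σ_p² = 0.29²·4.07² + 0.71²·1.73² + 2·0.26·0.29·0.71·4.07·1.73 = 3.6557 (%²).
σ_p = √3.6557 = 1.912%.
At 95%, z = 1.645.
VaR = 1.645 × 1.912% = 3.145%; on $1,200,000 that is $37,740.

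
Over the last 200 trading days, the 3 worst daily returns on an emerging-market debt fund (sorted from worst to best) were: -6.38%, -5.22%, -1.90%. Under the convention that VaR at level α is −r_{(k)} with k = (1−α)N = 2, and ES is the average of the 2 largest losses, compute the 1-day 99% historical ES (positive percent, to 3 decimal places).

5.800%

The 2 worst returns sum to -11.60%.
ES = −(-11.60%) / 2 = 5.8% ≈ 5.800%.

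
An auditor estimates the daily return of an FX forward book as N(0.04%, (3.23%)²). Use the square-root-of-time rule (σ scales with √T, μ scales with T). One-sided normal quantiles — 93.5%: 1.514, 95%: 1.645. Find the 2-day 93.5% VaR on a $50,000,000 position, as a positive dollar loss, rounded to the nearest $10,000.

σ_{2d} = 3.23% × √2 = 4.568%; μ_{2d} = 2 × 0.04% = 0.080%.
VaR = −(0.080%) + 1.514 × 4.568% = 6.836%.
On $50,000,000: 0.06836 × $50,000,000 = $3,418,000.

$3,420,000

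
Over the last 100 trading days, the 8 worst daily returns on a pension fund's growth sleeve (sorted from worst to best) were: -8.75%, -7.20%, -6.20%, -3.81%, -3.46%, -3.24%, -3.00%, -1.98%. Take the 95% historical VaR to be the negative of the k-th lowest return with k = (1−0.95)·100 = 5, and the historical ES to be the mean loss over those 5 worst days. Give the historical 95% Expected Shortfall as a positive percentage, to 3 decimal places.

The 5 worst returns sum to -29.42%.
ES = −(-29.42%) / 5 = 5.884%.

5.884%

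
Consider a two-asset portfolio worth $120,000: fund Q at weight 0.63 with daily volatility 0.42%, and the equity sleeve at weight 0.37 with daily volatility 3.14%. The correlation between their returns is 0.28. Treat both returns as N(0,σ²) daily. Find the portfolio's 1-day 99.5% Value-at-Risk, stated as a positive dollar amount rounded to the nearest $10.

σ_p² = 0.63²·0.42² + 0.37²·3.14² + 2·0.28·0.63·0.37·0.42·3.14 = 1.5919 (%²).
σ_p = √1.5919 = 1.262%.
At 99.5%, z = 2.576.
VaR = 2.576 × 1.262% = 3.251%; on $120,000 that is $3,901.

$3,900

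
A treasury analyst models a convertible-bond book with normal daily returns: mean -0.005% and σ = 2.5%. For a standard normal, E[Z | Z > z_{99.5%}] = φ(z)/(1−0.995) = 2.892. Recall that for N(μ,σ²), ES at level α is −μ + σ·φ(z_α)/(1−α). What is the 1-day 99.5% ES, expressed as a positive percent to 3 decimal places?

7.235%

ES = −(-0.005%) + 2.5% × 2.892 = 7.235%.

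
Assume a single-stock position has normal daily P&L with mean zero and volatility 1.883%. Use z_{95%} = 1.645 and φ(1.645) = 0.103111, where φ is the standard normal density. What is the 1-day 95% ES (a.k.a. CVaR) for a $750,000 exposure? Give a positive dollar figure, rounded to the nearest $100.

Tail multiplier: φ(z)/(1−α) = 0.103111 / 0.05 = 2.062.
ES = 1.883% × 2.062 = 3.883%.
On $750,000: 0.03883 × $750,000 = $29,123.

$29,100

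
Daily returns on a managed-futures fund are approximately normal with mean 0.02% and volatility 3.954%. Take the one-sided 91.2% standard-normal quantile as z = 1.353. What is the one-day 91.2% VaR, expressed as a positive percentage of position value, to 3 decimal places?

5.330%

VaR = −μ + z·σ = −(0.02%) + 1.353 × 3.954% = 5.330%.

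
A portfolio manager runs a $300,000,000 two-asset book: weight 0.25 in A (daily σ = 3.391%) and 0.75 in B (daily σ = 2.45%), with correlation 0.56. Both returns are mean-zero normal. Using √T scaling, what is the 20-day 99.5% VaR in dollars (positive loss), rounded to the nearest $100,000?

σ_p = √(0.25²·3.391² + 0.75²·2.45² + 2·0.56·0.25·0.75·3.391·2.45) = 2.417%.
σ_{20d} = 2.417% × √20 = 10.809%.
z(99.5%) = 2.576.
VaR = 2.576 × 10.809% = 27.844%; on $300,000,000 that is $83,532,000.

$83,500,000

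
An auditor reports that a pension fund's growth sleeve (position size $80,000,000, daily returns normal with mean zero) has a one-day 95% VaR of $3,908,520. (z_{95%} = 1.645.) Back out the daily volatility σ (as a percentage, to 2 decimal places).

VaR as a fraction: $3,908,520 / $80,000,000 = 4.886%.
σ = VaR / z = 4.886% / 1.645 = 2.970%.

2.97%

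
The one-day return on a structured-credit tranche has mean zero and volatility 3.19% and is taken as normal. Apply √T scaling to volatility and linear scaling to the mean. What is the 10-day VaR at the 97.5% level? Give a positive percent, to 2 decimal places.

19.77%

At 97.5%, z = 1.960.
σ_{10d} = 3.19% × √10 = 10.088%.
VaR = 1.960 × 10.088% = 19.772%.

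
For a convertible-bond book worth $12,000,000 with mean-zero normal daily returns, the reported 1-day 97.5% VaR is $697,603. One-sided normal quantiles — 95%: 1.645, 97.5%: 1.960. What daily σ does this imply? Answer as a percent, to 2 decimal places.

VaR as a fraction: $697,603 / $12,000,000 = 5.813%.
σ = VaR / z = 5.813% / 1.960 = 2.966%.

2.97%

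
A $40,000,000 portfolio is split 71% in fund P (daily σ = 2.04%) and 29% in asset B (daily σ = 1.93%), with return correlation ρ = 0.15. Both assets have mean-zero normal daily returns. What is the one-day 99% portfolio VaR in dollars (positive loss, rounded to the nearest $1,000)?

$1,516,000

σ_p² = 0.71²·2.04² + 0.29²·1.93² + 2·0.15·0.71·0.29·2.04·1.93 = 2.6543 (%²).
σ_p = √2.6543 = 1.629%.
At 99%, z = 2.326.
VaR = 2.326 × 1.629% = 3.789%; on $40,000,000 that is $1,515,600.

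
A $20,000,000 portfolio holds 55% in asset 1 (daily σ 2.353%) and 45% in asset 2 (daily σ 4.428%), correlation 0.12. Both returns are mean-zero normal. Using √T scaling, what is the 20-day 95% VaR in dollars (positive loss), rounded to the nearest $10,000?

σ_p = √(0.55²·2.353² + 0.45²·4.428² + 2·0.12·0.55·0.45·2.353·4.428) = 2.503%.
σ_{20d} = 2.503% × √20 = 11.194%.
z(95%) = 1.645.
VaR = 1.645 × 11.194% = 18.414%; on $20,000,000 that is $3,682,800.

$3,680,000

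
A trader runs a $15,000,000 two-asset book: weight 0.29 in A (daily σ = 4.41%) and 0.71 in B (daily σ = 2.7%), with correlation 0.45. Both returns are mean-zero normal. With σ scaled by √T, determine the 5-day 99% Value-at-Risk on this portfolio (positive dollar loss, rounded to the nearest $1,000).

$2,139,000

σ_p = √(0.29²·4.41² + 0.71²·2.7² + 2·0.45·0.29·0.71·4.41·2.7) = 2.742%.
σ_{5d} = 2.742% × √5 = 6.131%.
z(99%) = 2.326.
VaR = 2.326 × 6.131% = 14.261%; on $15,000,000 that is $2,139,150.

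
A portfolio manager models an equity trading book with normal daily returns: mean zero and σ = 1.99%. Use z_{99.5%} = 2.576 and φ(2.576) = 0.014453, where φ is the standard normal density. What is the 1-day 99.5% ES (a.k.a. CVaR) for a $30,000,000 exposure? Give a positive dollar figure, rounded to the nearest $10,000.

Tail multiplier: φ(z)/(1−α) = 0.014453 / 0.005 = 2.891.
ES = 1.99% × 2.891 = 5.753%.
On $30,000,000: 0.05753 × $30,000,000 = $1,725,900.

$1,730,000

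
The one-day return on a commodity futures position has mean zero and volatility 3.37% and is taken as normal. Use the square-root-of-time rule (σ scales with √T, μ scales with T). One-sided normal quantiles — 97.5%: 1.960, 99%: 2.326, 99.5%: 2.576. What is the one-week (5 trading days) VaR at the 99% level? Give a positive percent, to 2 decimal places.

17.53%

σ_{5d} = 3.37% × √5 = 7.536%.
VaR = 2.326 × 7.536% = 17.529%.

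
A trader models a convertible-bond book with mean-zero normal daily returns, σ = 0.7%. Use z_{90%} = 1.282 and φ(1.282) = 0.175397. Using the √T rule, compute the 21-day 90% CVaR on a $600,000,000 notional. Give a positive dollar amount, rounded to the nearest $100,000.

σ_{21d} = 0.7% × √21 = 3.208%.
ES multiplier = φ(z)/(1−α) = 0.175397/0.1 = 1.754.
ES = 3.208% × 1.754 = 5.627%; on $600,000,000: $33,762,000.

$33,800,000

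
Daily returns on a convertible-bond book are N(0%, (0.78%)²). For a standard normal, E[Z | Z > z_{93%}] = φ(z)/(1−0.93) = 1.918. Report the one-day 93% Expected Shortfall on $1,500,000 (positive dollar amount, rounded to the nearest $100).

ES = 0.78% × 1.918 = 1.496%.
On $1,500,000: 0.01496 × $1,500,000 = $22,440.

$22,400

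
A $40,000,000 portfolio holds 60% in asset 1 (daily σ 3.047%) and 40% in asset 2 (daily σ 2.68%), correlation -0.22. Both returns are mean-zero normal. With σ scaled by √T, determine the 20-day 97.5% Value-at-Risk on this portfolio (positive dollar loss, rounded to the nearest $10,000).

$6,680,000

σ_p = √(0.6²·3.047² + 0.4²·2.68² + 2·-0.22·0.6·0.4·3.047·2.68) = 1.905%.
σ_{20d} = 1.905% × √20 = 8.519%.
z(97.5%) = 1.960.
VaR = 1.960 × 8.519% = 16.697%; on $40,000,000 that is $6,678,800.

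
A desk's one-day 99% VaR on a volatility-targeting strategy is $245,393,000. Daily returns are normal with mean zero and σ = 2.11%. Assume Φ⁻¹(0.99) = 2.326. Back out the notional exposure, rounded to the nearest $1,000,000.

$5,000,000,000

VaR as a fraction of value: z·σ = 2.326 × 2.11% = 4.90786%.
Position = $245,393,000 / 0.0490786 = $5,000,000,000.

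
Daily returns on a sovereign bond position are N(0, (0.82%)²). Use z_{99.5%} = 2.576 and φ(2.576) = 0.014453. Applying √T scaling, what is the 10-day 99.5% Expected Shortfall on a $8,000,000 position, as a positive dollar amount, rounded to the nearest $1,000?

$600,000

σ_{10d} = 0.82% × √10 = 2.593%.
ES multiplier = φ(z)/(1−α) = 0.014453/0.005 = 2.891.
ES = 2.593% × 2.891 = 7.496%; on $8,000,000: $599,680.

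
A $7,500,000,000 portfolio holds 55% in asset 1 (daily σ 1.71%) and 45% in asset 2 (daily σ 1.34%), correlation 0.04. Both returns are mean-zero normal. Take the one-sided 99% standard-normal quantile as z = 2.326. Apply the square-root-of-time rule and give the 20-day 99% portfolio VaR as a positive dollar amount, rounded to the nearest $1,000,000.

$887,000,000

σ_p = √(0.55²·1.71² + 0.45²·1.34² + 2·0.04·0.55·0.45·1.71·1.34) = 1.137%.
σ_{20d} = 1.137% × √20 = 5.085%.
VaR = 2.326 × 5.085% = 11.828%; on $7,500,000,000 that is $887,100,000.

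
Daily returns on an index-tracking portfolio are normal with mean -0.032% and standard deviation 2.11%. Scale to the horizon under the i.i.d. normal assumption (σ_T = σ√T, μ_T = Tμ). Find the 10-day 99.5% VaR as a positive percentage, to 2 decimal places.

At 99.5%, z = 2.576.
σ_{10d} = 2.11% × √10 = 6.672%; μ_{10d} = 10 × -0.032% = -0.320%.
VaR = −(-0.320%) + 2.576 × 6.672% = 17.507%.

17.51%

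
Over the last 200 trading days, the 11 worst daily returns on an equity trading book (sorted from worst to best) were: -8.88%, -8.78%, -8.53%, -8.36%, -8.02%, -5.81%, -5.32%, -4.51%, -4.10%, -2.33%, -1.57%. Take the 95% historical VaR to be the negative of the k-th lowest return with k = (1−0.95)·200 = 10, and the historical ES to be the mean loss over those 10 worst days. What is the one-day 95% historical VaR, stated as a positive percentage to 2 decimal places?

2.33%

k = 10; the 10th lowest return is -2.33%, so VaR = 2.33%.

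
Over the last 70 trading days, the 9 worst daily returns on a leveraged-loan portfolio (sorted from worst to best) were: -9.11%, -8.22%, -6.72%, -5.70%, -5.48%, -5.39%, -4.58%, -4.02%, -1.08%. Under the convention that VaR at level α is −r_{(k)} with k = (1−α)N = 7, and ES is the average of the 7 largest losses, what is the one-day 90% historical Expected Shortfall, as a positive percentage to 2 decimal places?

The 7 worst returns sum to -45.20%.
ES = −(-45.20%) / 7 = 6.4571…% ≈ 6.46%.

6.46%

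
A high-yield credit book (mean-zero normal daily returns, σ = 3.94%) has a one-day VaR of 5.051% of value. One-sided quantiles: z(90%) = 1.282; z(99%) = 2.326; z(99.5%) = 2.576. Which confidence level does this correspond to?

90%

Implied z = VaR/σ = 5.051 / 3.94 = 1.282.
This matches z(90%) = 1.282.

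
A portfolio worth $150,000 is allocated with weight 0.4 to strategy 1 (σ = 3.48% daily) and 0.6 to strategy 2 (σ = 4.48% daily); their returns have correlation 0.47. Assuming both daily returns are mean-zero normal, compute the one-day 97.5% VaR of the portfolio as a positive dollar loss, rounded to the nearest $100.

$10,500

σ_p² = 0.4²·3.48² + 0.6²·4.48² + 2·0.47·0.4·0.6·3.48·4.48 = 12.6802 (%²).
σ_p = √12.6802 = 3.561%.
At 97.5%, z = 1.960.
VaR = 1.960 × 3.561% = 6.980%; on $150,000 that is $10,470.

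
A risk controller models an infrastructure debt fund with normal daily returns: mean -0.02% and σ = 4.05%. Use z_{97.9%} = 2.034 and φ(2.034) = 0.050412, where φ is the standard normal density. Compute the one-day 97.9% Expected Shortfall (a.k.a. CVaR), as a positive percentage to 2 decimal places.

9.74%

Tail multiplier: φ(z)/(1−α) = 0.050412 / 0.021 = 2.401.
ES = −(-0.02%) + 4.05% × 2.401 = 9.744%.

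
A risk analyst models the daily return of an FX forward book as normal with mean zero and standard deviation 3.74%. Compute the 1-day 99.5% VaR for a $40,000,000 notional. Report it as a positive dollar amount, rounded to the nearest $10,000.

$3,850,000

At 99.5% one-sided, z = 2.576.
VaR = z·σ = 2.576 × 3.74% = 9.634%.
On $40,000,000: 0.09634 × $40,000,000 = $3,853,600.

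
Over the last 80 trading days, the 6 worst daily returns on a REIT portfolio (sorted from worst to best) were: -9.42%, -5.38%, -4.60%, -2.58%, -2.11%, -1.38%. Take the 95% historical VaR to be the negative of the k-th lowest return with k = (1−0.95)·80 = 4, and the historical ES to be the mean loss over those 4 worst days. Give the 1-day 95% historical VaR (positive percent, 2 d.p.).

k = 4; the 4th lowest return is -2.58%, so VaR = 2.58%.

2.58%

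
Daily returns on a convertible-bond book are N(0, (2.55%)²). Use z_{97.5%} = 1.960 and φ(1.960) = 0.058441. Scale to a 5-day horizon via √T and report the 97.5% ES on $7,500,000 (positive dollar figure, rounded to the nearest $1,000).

$1,000,000

σ_{5d} = 2.55% × √5 = 5.702%.
ES multiplier = φ(z)/(1−α) = 0.058441/0.025 = 2.338.
ES = 5.702% × 2.338 = 13.331%; on $7,500,000: $999,825.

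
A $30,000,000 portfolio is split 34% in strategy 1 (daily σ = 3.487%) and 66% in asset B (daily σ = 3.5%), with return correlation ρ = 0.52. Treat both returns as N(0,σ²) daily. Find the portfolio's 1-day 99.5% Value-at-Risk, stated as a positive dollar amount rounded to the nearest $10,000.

$2,390,000

σ_p² = 0.34²·3.487² + 0.66²·3.5² + 2·0.52·0.34·0.66·3.487·3.5 = 9.5899 (%²).
σ_p = √9.5899 = 3.097%.
At 99.5%, z = 2.576.
VaR = 2.576 × 3.097% = 7.978%; on $30,000,000 that is $2,393,400.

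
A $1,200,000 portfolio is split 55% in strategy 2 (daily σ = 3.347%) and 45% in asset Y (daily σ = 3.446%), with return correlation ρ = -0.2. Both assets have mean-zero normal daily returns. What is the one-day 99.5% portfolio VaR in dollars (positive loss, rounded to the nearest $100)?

σ_p² = 0.55²·3.347² + 0.45²·3.446² + 2·-0.2·0.55·0.45·3.347·3.446 = 4.6516 (%²).
σ_p = √4.6516 = 2.157%.
At 99.5%, z = 2.576.
VaR = 2.576 × 2.157% = 5.556%; on $1,200,000 that is $66,672.

$66,700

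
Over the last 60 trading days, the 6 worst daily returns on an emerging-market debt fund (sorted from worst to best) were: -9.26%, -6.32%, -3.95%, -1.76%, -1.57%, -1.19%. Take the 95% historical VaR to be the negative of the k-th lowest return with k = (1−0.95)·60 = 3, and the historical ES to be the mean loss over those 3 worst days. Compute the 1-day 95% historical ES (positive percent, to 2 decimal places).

The 3 worst returns sum to -19.53%.
ES = −(-19.53%) / 3 = 6.51%.

6.51%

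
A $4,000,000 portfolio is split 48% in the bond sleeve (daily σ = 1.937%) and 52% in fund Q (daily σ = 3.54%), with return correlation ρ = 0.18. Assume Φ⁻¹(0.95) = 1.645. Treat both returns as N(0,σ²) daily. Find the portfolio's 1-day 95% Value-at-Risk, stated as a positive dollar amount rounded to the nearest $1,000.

σ_p² = 0.48²·1.937² + 0.52²·3.54² + 2·0.18·0.48·0.52·1.937·3.54 = 4.8691 (%²).
σ_p = √4.8691 = 2.207%.
VaR = 1.645 × 2.207% = 3.631%; on $4,000,000 that is $145,240.

$145,000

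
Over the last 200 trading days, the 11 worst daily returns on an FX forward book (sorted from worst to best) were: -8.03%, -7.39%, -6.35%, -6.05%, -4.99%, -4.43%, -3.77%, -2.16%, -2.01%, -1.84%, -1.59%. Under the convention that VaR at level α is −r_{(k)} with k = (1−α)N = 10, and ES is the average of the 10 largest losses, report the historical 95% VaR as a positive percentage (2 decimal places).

1.84%

k = 10; the 10th lowest return is -1.84%, so VaR = 1.84%.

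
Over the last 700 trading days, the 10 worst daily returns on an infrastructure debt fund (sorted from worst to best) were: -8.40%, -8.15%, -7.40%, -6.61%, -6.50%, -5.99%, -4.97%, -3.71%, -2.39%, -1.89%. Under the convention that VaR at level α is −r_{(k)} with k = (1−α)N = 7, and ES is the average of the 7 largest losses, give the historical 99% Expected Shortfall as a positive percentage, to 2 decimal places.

6.86%

The 7 worst returns sum to -48.02%.
ES = −(-48.02%) / 7 = 6.86%.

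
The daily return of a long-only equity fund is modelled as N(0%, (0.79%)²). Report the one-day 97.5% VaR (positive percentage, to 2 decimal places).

1.55%

At 97.5% one-sided, z = 1.960.
VaR = z·σ = 1.960 × 0.79% = 1.548%.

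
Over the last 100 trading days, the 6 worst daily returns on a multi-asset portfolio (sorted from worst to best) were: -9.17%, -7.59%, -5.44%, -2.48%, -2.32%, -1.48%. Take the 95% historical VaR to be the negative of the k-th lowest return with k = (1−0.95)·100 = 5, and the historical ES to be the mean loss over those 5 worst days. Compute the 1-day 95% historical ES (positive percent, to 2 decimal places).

5.40%

The 5 worst returns sum to -27.00%.
ES = −(-27.00%) / 5 = 5.4% ≈ 5.40%.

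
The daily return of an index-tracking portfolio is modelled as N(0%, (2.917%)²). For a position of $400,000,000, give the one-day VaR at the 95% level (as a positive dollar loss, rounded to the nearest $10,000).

$19,190,000

At 95% one-sided, z = 1.645.
VaR = z·σ = 1.645 × 2.917% = 4.798%.
On $400,000,000: 0.04798 × $400,000,000 = $19,192,000.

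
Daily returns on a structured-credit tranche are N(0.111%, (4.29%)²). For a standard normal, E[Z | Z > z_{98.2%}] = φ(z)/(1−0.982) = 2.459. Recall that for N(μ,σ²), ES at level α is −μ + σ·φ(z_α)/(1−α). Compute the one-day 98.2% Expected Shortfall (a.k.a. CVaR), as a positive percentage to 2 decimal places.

ES = −(0.111%) + 4.29% × 2.459 = 10.438%.

10.44%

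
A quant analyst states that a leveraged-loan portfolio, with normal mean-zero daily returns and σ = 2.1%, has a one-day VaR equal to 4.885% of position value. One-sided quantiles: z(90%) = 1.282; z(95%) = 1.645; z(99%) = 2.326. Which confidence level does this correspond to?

Implied z = VaR/σ = 4.885 / 2.1 = 2.326.
This matches z(99%) = 2.326.

99%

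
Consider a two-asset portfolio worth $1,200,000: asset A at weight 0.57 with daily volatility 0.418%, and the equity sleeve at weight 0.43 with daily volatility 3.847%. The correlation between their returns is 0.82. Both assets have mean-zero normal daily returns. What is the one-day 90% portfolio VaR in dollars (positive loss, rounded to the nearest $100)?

$28,500

σ_p² = 0.57²·0.418² + 0.43²·3.847² + 2·0.82·0.57·0.43·0.418·3.847 = 3.4396 (%²).
σ_p = √3.4396 = 1.855%.
At 90%, z = 1.282.
VaR = 1.282 × 1.855% = 2.378%; on $1,200,000 that is $28,536.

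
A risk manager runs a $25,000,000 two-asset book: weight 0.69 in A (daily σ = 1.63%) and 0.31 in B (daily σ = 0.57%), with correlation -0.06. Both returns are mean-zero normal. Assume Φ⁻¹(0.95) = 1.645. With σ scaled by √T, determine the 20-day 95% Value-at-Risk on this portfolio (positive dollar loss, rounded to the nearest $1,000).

$2,075,000

σ_p = √(0.69²·1.63² + 0.31²·0.57² + 2·-0.06·0.69·0.31·1.63·0.57) = 1.128%.
σ_{20d} = 1.128% × √20 = 5.045%.
VaR = 1.645 × 5.045% = 8.299%; on $25,000,000 that is $2,074,750.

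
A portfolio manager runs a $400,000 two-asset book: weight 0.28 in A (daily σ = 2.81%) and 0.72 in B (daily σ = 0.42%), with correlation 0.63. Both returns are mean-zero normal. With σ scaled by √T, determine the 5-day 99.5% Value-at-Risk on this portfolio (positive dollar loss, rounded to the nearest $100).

σ_p = √(0.28²·2.81² + 0.72²·0.42² + 2·0.63·0.28·0.72·2.81·0.42) = 1.005%.
σ_{5d} = 1.005% × √5 = 2.247%.
z(99.5%) = 2.576.
VaR = 2.576 × 2.247% = 5.788%; on $400,000 that is $23,152.

$23,200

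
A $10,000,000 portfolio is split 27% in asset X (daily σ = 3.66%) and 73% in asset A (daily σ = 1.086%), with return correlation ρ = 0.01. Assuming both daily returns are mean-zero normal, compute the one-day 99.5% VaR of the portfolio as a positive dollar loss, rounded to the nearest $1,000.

σ_p² = 0.27²·3.66² + 0.73²·1.086² + 2·0.01·0.27·0.73·3.66·1.086 = 1.6207 (%²).
σ_p = √1.6207 = 1.273%.
At 99.5%, z = 2.576.
VaR = 2.576 × 1.273% = 3.279%; on $10,000,000 that is $327,900.

$328,000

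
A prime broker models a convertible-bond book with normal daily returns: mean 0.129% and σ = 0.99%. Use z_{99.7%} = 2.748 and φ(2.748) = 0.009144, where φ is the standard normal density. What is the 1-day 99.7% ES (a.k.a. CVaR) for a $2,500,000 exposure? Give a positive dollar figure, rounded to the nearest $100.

$72,200

Tail multiplier: φ(z)/(1−α) = 0.009144 / 0.003 = 3.048.
ES = −(0.129%) + 0.99% × 3.048 = 2.889%.
On $2,500,000: 0.02889 × $2,500,000 = $72,225.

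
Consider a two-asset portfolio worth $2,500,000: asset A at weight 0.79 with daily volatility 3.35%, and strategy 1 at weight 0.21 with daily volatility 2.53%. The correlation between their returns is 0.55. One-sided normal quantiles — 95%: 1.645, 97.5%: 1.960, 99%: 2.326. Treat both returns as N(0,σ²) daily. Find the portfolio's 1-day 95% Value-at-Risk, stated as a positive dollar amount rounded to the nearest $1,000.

$122,000

σ_p² = 0.79²·3.35² + 0.21²·2.53² + 2·0.55·0.79·0.21·3.35·2.53 = 8.8329 (%²).
σ_p = √8.8329 = 2.972%.
VaR = 1.645 × 2.972% = 4.889%; on $2,500,000 that is $122,225.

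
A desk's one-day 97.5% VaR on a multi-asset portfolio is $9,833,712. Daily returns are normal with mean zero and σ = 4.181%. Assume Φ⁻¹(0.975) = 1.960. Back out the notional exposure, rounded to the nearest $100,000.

VaR as a fraction of value: z·σ = 1.960 × 4.181% = 8.19476%.
Position = $9,833,712 / 0.0819476 = $120,000,000.

$120,000,000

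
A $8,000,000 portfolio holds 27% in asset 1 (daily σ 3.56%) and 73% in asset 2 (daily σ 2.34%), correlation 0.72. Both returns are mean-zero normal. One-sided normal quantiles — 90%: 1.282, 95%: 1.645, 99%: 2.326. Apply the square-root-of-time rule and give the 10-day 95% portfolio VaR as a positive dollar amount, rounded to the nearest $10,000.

$1,040,000

σ_p = √(0.27²·3.56² + 0.73²·2.34² + 2·0.72·0.27·0.73·3.56·2.34) = 2.491%.
σ_{10d} = 2.491% × √10 = 7.877%.
VaR = 1.645 × 7.877% = 12.958%; on $8,000,000 that is $1,036,640.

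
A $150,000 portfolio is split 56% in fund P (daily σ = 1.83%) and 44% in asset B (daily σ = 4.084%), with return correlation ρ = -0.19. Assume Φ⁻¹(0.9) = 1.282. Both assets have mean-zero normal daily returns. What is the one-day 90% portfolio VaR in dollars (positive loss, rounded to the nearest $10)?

σ_p² = 0.56²·1.83² + 0.44²·4.084² + 2·-0.19·0.56·0.44·1.83·4.084 = 3.5795 (%²).
σ_p = √3.5795 = 1.892%.
VaR = 1.282 × 1.892% = 2.426%; on $150,000 that is $3,639.

$3,640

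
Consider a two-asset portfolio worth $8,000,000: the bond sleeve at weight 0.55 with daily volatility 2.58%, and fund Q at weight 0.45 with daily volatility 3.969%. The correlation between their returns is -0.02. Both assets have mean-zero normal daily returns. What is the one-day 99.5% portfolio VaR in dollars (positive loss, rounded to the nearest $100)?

σ_p² = 0.55²·2.58² + 0.45²·3.969² + 2·-0.02·0.55·0.45·2.58·3.969 = 5.1022 (%²).
σ_p = √5.1022 = 2.259%.
At 99.5%, z = 2.576.
VaR = 2.576 × 2.259% = 5.819%; on $8,000,000 that is $465,520.

$465,500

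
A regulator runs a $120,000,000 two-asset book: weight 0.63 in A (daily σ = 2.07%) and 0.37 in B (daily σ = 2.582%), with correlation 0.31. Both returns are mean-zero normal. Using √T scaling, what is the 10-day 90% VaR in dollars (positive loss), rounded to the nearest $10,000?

σ_p = √(0.63²·2.07² + 0.37²·2.582² + 2·0.31·0.63·0.37·2.07·2.582) = 1.840%.
σ_{10d} = 1.840% × √10 = 5.819%.
z(90%) = 1.282.
VaR = 1.282 × 5.819% = 7.460%; on $120,000,000 that is $8,952,000.

$8,950,000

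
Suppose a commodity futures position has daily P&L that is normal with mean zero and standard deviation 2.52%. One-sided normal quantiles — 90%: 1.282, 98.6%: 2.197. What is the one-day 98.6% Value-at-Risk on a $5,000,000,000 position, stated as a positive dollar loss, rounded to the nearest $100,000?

VaR = z·σ = 2.197 × 2.52% = 5.536%.
On $5,000,000,000: 0.05536 × $5,000,000,000 = $276,800,000.

$276,800,000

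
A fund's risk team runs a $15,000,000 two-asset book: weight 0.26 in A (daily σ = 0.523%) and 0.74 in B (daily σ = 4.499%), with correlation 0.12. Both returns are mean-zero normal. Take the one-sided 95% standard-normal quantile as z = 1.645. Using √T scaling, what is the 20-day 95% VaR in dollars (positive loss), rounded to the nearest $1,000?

$3,695,000

σ_p = √(0.26²·0.523² + 0.74²·4.499² + 2·0.12·0.26·0.74·0.523·4.499) = 3.348%.
σ_{20d} = 3.348% × √20 = 14.973%.
VaR = 1.645 × 14.973% = 24.631%; on $15,000,000 that is $3,694,650.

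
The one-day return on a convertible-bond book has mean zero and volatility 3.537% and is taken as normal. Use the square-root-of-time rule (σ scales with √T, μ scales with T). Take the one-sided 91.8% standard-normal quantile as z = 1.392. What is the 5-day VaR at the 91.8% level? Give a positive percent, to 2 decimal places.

σ_{5d} = 3.537% × √5 = 7.909%.
VaR = 1.392 × 7.909% = 11.009%.

11.01%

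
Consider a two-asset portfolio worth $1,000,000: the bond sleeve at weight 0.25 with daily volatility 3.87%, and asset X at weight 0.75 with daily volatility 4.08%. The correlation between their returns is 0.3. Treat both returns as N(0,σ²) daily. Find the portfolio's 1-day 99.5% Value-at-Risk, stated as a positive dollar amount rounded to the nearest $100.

$89,500

σ_p² = 0.25²·3.87² + 0.75²·4.08² + 2·0.3·0.25·0.75·3.87·4.08 = 12.0760 (%²).
σ_p = √12.0760 = 3.475%.
At 99.5%, z = 2.576.
VaR = 2.576 × 3.475% = 8.952%; on $1,000,000 that is $89,520.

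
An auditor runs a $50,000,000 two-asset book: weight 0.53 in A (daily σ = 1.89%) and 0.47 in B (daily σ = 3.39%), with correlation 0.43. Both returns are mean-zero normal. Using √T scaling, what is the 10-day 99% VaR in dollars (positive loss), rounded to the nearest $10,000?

σ_p = √(0.53²·1.89² + 0.47²·3.39² + 2·0.43·0.53·0.47·1.89·3.39) = 2.217%.
σ_{10d} = 2.217% × √10 = 7.011%.
z(99%) = 2.326.
VaR = 2.326 × 7.011% = 16.308%; on $50,000,000 that is $8,154,000.

$8,150,000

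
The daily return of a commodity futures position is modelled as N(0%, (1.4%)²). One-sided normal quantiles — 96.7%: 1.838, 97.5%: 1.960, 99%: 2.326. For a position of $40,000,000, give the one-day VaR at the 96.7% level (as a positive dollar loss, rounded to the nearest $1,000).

$1,029,000

VaR = z·σ = 1.838 × 1.4% = 2.573%.
On $40,000,000: 0.02573 × $40,000,000 = $1,029,200.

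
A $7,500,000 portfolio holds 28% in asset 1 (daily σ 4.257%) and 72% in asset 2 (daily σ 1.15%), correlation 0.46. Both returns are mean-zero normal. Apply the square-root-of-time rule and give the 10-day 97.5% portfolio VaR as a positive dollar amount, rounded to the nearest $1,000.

$807,000

σ_p = √(0.28²·4.257² + 0.72²·1.15² + 2·0.46·0.28·0.72·4.257·1.15) = 1.736%.
σ_{10d} = 1.736% × √10 = 5.490%.
z(97.5%) = 1.960.
VaR = 1.960 × 5.490% = 10.760%; on $7,500,000 that is $807,000.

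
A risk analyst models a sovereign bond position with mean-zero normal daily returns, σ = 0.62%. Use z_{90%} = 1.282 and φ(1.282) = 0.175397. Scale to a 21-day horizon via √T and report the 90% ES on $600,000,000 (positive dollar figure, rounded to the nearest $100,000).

σ_{21d} = 0.62% × √21 = 2.841%.
ES multiplier = φ(z)/(1−α) = 0.175397/0.1 = 1.754.
ES = 2.841% × 1.754 = 4.983%; on $600,000,000: $29,898,000.

$29,900,000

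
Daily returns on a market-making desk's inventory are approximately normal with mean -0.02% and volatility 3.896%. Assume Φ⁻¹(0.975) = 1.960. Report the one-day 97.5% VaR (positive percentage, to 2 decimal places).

VaR = −μ + z·σ = −(-0.02%) + 1.960 × 3.896% = 7.656%.

7.66%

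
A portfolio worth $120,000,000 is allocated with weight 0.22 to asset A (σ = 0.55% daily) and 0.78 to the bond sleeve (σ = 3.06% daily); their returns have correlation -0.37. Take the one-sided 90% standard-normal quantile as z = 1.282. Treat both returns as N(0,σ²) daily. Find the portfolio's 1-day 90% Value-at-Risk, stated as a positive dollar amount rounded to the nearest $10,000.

σ_p² = 0.22²·0.55² + 0.78²·3.06² + 2·-0.37·0.22·0.78·0.55·3.06 = 5.4977 (%²).
σ_p = √5.4977 = 2.345%.
VaR = 1.282 × 2.345% = 3.006%; on $120,000,000 that is $3,607,200.

$3,610,000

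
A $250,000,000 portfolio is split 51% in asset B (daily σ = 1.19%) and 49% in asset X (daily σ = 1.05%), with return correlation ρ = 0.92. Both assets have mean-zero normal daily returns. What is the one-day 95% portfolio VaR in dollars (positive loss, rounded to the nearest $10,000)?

$4,520,000

σ_p² = 0.51²·1.19² + 0.49²·1.05² + 2·0.92·0.51·0.49·1.19·1.05 = 1.2076 (%²).
σ_p = √1.2076 = 1.099%.
At 95%, z = 1.645.
VaR = 1.645 × 1.099% = 1.808%; on $250,000,000 that is $4,520,000.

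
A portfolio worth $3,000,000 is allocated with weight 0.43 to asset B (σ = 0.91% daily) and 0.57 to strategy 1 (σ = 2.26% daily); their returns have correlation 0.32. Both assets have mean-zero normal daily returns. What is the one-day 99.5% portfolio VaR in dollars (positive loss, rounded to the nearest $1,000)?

$113,000

σ_p² = 0.43²·0.91² + 0.57²·2.26² + 2·0.32·0.43·0.57·0.91·2.26 = 2.1352 (%²).
σ_p = √2.1352 = 1.461%.
At 99.5%, z = 2.576.
VaR = 2.576 × 1.461% = 3.764%; on $3,000,000 that is $112,920.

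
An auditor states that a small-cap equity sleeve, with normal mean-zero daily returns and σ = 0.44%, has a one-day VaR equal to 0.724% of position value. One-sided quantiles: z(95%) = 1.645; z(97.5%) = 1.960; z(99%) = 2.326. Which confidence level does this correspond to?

Implied z = VaR/σ = 0.724 / 0.44 = 1.645.
This matches z(95%) = 1.645.

95%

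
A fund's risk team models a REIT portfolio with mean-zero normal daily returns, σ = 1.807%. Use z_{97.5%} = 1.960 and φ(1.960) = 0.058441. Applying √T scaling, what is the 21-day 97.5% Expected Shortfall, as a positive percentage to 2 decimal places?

19.36%

σ_{21d} = 1.807% × √21 = 8.281%.
ES multiplier = φ(z)/(1−α) = 0.058441/0.025 = 2.338.
ES = 8.281% × 2.338 = 19.361%.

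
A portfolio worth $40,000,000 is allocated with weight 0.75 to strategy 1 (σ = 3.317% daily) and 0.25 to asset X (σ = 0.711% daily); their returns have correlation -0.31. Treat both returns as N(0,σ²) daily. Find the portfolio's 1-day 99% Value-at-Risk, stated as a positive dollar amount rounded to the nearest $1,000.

$2,269,000

σ_p² = 0.75²·3.317² + 0.25²·0.711² + 2·-0.31·0.75·0.25·3.317·0.711 = 5.9463 (%²).
σ_p = √5.9463 = 2.439%.
At 99%, z = 2.326.
VaR = 2.326 × 2.439% = 5.673%; on $40,000,000 that is $2,269,200.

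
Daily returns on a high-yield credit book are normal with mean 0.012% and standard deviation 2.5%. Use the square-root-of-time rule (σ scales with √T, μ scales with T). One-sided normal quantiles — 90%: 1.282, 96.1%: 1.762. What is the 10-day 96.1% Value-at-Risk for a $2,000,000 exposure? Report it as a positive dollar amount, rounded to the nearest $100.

σ_{10d} = 2.5% × √10 = 7.906%; μ_{10d} = 10 × 0.012% = 0.120%.
VaR = −(0.120%) + 1.762 × 7.906% = 13.810%.
On $2,000,000: 0.13810 × $2,000,000 = $276,200.

$276,200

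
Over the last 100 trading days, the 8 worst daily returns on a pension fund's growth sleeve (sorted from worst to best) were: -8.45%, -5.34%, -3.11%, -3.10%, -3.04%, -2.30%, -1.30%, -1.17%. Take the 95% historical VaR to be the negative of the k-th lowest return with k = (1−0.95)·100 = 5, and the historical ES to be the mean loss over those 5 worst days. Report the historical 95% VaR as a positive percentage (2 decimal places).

3.04%

k = 5; the 5th lowest return is -3.04%, so VaR = 3.04%.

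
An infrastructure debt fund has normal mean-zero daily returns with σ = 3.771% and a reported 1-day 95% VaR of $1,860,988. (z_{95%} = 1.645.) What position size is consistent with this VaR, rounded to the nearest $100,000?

$30,000,000

VaR as a fraction of value: z·σ = 1.645 × 3.771% = 6.20329%.
Position = $1,860,988 / 0.062033 = $29,999,992.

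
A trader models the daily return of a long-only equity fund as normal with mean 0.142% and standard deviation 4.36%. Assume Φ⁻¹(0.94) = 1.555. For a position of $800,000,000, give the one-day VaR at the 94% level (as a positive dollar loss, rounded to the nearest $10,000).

$53,100,000

VaR = −μ + z·σ = −(0.142%) + 1.555 × 4.36% = 6.638%.
On $800,000,000: 0.06638 × $800,000,000 = $53,104,000.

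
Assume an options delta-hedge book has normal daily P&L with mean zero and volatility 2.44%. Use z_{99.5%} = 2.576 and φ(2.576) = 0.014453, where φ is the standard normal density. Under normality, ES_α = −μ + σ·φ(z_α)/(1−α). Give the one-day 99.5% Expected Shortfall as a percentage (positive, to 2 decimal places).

7.05%

Tail multiplier: φ(z)/(1−α) = 0.014453 / 0.005 = 2.891.
ES = 2.44% × 2.891 = 7.054%.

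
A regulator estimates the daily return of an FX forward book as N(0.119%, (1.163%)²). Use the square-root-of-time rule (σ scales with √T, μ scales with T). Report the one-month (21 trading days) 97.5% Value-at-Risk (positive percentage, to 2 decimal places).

7.95%

At 97.5%, z = 1.960.
σ_{21d} = 1.163% × √21 = 5.330%; μ_{21d} = 21 × 0.119% = 2.499%.
VaR = −(2.499%) + 1.960 × 5.330% = 7.948%.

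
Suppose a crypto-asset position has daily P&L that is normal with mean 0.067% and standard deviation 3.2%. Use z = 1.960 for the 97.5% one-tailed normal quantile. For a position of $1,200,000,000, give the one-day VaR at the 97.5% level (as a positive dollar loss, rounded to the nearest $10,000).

$74,460,000

VaR = −μ + z·σ = −(0.067%) + 1.960 × 3.2% = 6.205%.
On $1,200,000,000: 0.06205 × $1,200,000,000 = $74,460,000.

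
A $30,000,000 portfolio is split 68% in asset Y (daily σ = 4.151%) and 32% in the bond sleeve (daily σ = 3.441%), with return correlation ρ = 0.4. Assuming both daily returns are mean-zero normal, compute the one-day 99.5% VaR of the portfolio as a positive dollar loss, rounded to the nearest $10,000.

$2,640,000

σ_p² = 0.68²·4.151² + 0.32²·3.441² + 2·0.4·0.68·0.32·4.151·3.441 = 11.6665 (%²).
σ_p = √11.6665 = 3.416%.
At 99.5%, z = 2.576.
VaR = 2.576 × 3.416% = 8.800%; on $30,000,000 that is $2,640,000.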